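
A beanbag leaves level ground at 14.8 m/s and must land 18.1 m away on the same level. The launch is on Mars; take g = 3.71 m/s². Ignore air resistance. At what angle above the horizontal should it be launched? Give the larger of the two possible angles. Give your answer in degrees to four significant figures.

81.07°

Level-ground range R = v₀² sin(2θ)/g ⇒ sin(2θ) = gR/v₀² = 3.71 × 18.1 / 14.8² = 0.3066.
2θ = 17.85° or 180° − 17.85° = 162.1°, so θ = 8.926° or 81.07°.
The larger angle is 81.07°.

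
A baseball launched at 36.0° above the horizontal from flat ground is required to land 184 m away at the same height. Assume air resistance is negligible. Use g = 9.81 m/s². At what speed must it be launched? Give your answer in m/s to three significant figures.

43.6 m/s

From R = (v₀² / g) sin 2θ: v₀ = √(gR / sin 2θ).
v₀ = √(9.81 × 184 / sin 72.00°) = √(1805 / 0.9511) = √1897.9 = 43.57 m/s.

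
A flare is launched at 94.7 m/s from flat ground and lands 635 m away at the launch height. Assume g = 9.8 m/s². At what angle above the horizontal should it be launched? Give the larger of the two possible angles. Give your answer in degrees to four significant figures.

68.03°

Level-ground range R = v₀² sin(2θ)/g ⇒ sin(2θ) = gR/v₀² = 9.80 × 635 / 94.7² = 0.6939.
2θ = 43.94° or 180° − 43.94° = 136.1°, so θ = 21.97° or 68.03°.
The larger angle is 68.03°.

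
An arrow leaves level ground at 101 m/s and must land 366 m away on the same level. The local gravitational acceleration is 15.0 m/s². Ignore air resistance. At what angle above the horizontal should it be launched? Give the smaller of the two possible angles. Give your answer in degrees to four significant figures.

From R = (v₀²/g) sin 2θ: sin 2θ = 15.0 × 366 / 10201 = 0.5382.
2θ = 32.56° or 180° − 32.56° = 147.4°, so θ = 16.28° or 73.72°.
The smaller angle is 16.28°.

16.28°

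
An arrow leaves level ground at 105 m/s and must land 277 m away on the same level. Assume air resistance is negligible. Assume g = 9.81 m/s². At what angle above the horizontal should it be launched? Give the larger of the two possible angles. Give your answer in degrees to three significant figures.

82.9°

Level-ground range R = v₀² sin(2θ)/g ⇒ sin(2θ) = gR/v₀² = 9.81 × 277 / 105² = 0.2465.
2θ = 14.27° or 180° − 14.27° = 165.7°, so θ = 7.134° or 82.87°.
The larger angle is 82.87°.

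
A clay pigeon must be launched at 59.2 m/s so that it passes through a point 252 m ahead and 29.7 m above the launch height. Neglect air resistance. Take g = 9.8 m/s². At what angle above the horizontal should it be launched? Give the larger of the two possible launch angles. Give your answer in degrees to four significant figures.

65.97°

Trajectory: y = x tanθ − g x² (1 + tan²θ)/(2v₀²). With x = 252, y = 29.7, v₀ = 59.2, g = 9.80:
88.79 tan²θ − 252 tanθ + (118.5) = 0.
tanθ = [252 ± √(252² − 4 × 88.79 × (118.5))] / (2 × 88.79) = (252 ± 146.4) / 177.6, giving tanθ = 0.5949 or 2.243.
θ = 30.75° or 65.97°; the larger is 65.97°.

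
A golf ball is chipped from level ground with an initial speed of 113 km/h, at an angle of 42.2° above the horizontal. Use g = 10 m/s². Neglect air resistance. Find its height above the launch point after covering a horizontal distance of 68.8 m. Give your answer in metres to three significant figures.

18.6 m

Convert: 113 km/h = 113/3.6 = 31.39 m/s.
Components: vₓ = 31.39 cos 42.2° = 23.25 m/s, v_y0 = 31.39 sin 42.2° = 21.08 m/s.
x = vₓ t ⇒ t = 68.8/23.25 = 2.959 s.
Height: y = v_y0 t − ½ g t² = 21.08 × 2.959 − 5.000 × 2.959² = 62.38 − 43.77 = 18.61 m.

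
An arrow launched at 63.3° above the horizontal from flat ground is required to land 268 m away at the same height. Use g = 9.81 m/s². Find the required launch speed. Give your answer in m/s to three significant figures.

On level ground R = v₀² sin 2θ / g ⇒ v₀ = √(gR / sin 2θ).
v₀ = √(9.81 × 268 / sin 126.6°) = √(2629 / 0.8028) = √3274.8 = 57.23 m/s.

57.2 m/s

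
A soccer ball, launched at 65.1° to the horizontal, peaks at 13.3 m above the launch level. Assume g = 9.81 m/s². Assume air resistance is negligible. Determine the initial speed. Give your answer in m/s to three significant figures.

At the peak v_y = 0, so v_y0 = √(2gH) = √(2 × 9.81 × 13.3) = 16.15 m/s.
v_y0 = v₀ sin θ ⇒ v₀ = 16.15 / sin 65.1° = 17.81 m/s.

17.8 m/s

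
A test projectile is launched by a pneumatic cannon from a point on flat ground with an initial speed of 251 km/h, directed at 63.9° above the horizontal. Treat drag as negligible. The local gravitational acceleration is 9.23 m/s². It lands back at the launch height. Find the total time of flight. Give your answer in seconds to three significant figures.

13.6 s

Convert: 251 km/h = 251/3.6 = 69.72 m/s.
Resolve: vₓ = 69.72 cos 63.9° = 30.67 m/s and v_y0 = 69.72 sin 63.9° = 62.61 m/s.
Landing at launch height ⇒ T = 2 v_y0 / g = 2 × 62.61 / 9.23 = 13.57 s.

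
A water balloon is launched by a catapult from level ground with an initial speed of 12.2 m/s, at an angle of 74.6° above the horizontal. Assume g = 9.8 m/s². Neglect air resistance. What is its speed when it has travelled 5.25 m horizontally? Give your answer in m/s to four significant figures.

Horizontal component vₓ = 12.20 cos 74.6° = 3.240 m/s; vertical v_y0 = 12.20 sin 74.6° = 11.76 m/s.
x = vₓ t ⇒ t = 5.25/3.240 = 1.620 s.
Vertical velocity there: v_y = v_y0 − g t = 11.76 − 9.80 × 1.620 = −4.119 m/s.
Speed: √(vₓ² + v_y²) = √(3.240² + 4.119²) = 5.240 m/s.

5.240 m/s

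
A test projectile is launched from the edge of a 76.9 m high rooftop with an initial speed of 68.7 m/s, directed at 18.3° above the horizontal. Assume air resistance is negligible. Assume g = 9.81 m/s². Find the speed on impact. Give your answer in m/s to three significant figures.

78.9 m/s

Horizontal component vₓ = 68.70 cos 18.3° = 65.23 m/s; vertical v_y0 = 68.70 sin 18.3° = 21.57 m/s.
The projectile lands when y = 76.9 + (21.57) t − ½·9.81·t² = 0. Positive root: t = (21.57 + √(21.57² + 2·9.81·76.9)) / 9.81 = (21.57 + 44.43) / 9.81 = 6.728 s.
Vertical velocity at impact: v_y = v_y0 − g t = 21.57 − 9.81 × 6.728 = −44.43 m/s.
Speed: |v| = √(vₓ² + v_y²) = √(65.23² + 44.43²) = 78.92 m/s.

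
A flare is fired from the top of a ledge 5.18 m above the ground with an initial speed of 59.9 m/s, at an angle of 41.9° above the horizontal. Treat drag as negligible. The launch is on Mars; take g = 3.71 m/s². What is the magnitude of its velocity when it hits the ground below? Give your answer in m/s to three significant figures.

60.2 m/s

Components: vₓ = 59.90 cos 41.9° = 44.58 m/s, v_y0 = 59.90 sin 41.9° = 40.00 m/s.
The projectile lands when y = 5.18 + (40.00) t − ½·3.71·t² = 0. Positive root: t = (40.00 + √(40.00² + 2·3.71·5.18)) / 3.71 = (40.00 + 40.48) / 3.71 = 21.69 s.
Vertical velocity at impact: v_y = v_y0 − g t = 40.00 − 3.71 × 21.69 = −40.48 m/s.
Speed: |v| = √(vₓ² + v_y²) = √(44.58² + 40.48²) = 60.22 m/s.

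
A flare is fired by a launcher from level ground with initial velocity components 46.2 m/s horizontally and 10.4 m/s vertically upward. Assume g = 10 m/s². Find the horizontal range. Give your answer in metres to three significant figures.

Time aloft: T = 2 v_y0 / g = 2 × 10.40 / 10.0 = 2.080 s.
Range: R = vₓ T = 46.20 × 2.080 = 96.10 m.

96.1 m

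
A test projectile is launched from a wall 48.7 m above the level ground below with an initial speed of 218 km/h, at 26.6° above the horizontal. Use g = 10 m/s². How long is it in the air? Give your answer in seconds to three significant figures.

6.85 s

Convert: 218 km/h = 218/3.6 = 60.56 m/s.
Horizontal component vₓ = 60.56 cos 26.6° = 54.15 m/s; vertical v_y0 = 60.56 sin 26.6° = 27.11 m/s.
The projectile lands when y = 48.7 + (27.11) t − ½·10.0·t² = 0. Positive root: t = (27.11 + √(27.11² + 2·10.0·48.7)) / 10.0 = (27.11 + 41.34) / 10.0 = 6.846 s.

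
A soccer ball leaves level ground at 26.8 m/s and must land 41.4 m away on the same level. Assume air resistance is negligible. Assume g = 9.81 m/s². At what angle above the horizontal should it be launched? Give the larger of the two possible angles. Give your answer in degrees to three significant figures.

From R = (v₀²/g) sin 2θ: sin 2θ = 9.81 × 41.4 / 718.24 = 0.5655.
2θ = 34.43° or 180° − 34.43° = 145.6°, so θ = 17.22° or 72.78°.
The larger angle is 72.78°.

72.8°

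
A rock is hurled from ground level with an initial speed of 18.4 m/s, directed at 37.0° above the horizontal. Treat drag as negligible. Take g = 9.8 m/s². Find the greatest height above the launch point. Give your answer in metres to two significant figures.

Components: vₓ = 18.40 cos 37.0° = 14.69 m/s, v_y0 = 18.40 sin 37.0° = 11.07 m/s.
Peak height H = v_y0² / (2g) = 122.62 / 19.60 = 6.256 m.

6.3 m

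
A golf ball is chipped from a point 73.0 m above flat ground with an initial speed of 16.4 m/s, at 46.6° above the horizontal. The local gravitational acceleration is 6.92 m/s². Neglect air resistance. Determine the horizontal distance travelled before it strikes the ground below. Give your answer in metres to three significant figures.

74.7 m

vₓ = 16.40 cos 46.6° = 11.27 m/s; v_y0 = 16.40 sin 46.6° = 11.92 m/s.
Vertical motion (up positive, ground at y = 0): 3.460 t² − (11.92) t − 73.0 = 0, so t = (11.92 + √(11.92² + 2·6.92·73.0)) / 6.92 = (11.92 + 33.95) / 6.92 = 6.627 s.
Horizontal distance: R = vₓ t = 11.27 × 6.627 = 74.68 m.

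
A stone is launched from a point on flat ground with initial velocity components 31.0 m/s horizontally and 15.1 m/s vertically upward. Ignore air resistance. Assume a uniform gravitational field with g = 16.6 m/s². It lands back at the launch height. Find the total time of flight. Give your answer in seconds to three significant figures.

Time of flight on level ground: T = 2 v_y0 / g = 2 × 15.10 / 16.6 = 1.819 s.

1.82 s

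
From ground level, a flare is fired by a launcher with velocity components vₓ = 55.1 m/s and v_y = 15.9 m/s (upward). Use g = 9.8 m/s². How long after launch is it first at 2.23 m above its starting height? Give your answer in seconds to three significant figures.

0.147 s

Set y = v_y0 t − ½ g t² = 2.23: 4.900 t² − 15.90 t + 2.23 = 0.
t = [15.90 ± √(15.90² − 2·9.80·2.23)] / 9.80 = (15.90 ± 14.46) / 9.80, so t = 0.1469 s or t = 3.098 s.
The first (ascending) time is 0.1469 s.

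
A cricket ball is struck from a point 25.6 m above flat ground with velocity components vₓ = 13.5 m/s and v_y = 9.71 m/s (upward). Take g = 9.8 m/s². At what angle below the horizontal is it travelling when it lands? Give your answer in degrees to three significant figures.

Vertical motion (up positive, ground at y = 0): 4.900 t² − (9.710) t − 25.6 = 0, so t = (9.710 + √(9.710² + 2·9.80·25.6)) / 9.80 = (9.710 + 24.41) / 9.80 = 3.482 s.
At impact: v_y = v_y0 − g t = −24.41 m/s; vₓ = 13.50 m/s.
Angle below horizontal: arctan(|v_y|/vₓ) = arctan(24.41/13.50) = 61.06°.

61.1°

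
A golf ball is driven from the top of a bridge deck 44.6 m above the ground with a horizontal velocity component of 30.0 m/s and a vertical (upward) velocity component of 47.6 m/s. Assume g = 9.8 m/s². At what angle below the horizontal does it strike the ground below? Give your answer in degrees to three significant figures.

61.8°

The projectile lands when y = 44.6 + (47.60) t − ½·9.80·t² = 0. Positive root: t = (47.60 + √(47.60² + 2·9.80·44.6)) / 9.80 = (47.60 + 56.03) / 9.80 = 10.57 s.
At impact: v_y = v_y0 − g t = −56.03 m/s; vₓ = 30.00 m/s.
Angle below horizontal: arctan(|v_y|/vₓ) = arctan(56.03/30.00) = 61.84°.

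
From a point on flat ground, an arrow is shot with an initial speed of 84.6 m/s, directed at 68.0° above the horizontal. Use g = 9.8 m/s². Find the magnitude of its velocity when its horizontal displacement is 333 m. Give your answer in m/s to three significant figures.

40.1 m/s

vₓ = 84.60 cos 68.0° = 31.69 m/s; v_y0 = 84.60 sin 68.0° = 78.44 m/s.
At x = 333 m, t = x/vₓ = 333/31.69 = 10.51 s.
Vertical velocity there: v_y = v_y0 − g t = 78.44 − 9.80 × 10.51 = −24.53 m/s.
Speed: √(vₓ² + v_y²) = √(31.69² + 24.53²) = 40.08 m/s.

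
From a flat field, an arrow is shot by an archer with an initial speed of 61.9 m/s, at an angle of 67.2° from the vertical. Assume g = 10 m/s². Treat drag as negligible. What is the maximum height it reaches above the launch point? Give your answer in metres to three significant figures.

28.8 m

Components: vₓ = 61.90 sin 67.2° = 57.06 m/s, v_y0 = 61.90 cos 67.2° = 23.99 m/s.
At the apex v_y = 0, so H = v_y0²/(2g) = 23.99²/20.00 = 28.77 m.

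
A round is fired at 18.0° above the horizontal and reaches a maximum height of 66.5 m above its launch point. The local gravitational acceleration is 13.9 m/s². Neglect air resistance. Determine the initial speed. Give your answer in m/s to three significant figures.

At the peak v_y = 0, so v_y0 = √(2gH) = √(2 × 13.9 × 66.5) = 43.00 m/s.
v_y0 = v₀ sin θ ⇒ v₀ = 43.00 / sin 18.0° = 139.1 m/s.

139 m/s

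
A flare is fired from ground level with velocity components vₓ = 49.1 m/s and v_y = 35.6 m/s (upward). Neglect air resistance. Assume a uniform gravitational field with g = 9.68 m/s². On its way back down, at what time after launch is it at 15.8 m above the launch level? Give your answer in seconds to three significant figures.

6.88 s

Require v_y0 t − ½ g t² = 15.8, i.e. 4.840 t² − 35.60 t + 15.8 = 0.
t = [35.60 ± √(35.60² − 2·9.68·15.8)] / 9.68 = (35.60 ± 31.01) / 9.68, so t = 0.4744 s or t = 6.881 s.
The descending-branch root is 6.881 s.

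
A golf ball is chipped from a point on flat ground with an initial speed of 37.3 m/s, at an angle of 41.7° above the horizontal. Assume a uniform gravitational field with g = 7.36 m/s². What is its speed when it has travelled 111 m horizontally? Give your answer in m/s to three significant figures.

28.2 m/s

vₓ = 37.30 cos 41.7° = 27.85 m/s; v_y0 = 37.30 sin 41.7° = 24.81 m/s.
Time to reach x = 111 m: t = x/vₓ = 111/27.85 = 3.986 s.
Vertical velocity there: v_y = v_y0 − g t = 24.81 − 7.36 × 3.986 = −4.522 m/s.
Speed: √(vₓ² + v_y²) = √(27.85² + 4.522²) = 28.21 m/s.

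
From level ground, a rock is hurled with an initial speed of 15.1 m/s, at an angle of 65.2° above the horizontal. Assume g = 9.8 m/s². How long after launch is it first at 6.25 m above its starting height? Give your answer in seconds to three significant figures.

0.574 s

Components: vₓ = 15.10 cos 65.2° = 6.334 m/s, v_y0 = 15.10 sin 65.2° = 13.71 m/s.
Height y(t) = 13.71 t − 4.900 t² = 6.25 gives 4.900 t² − 13.71 t + 6.25 = 0.
Quadratic formula: t = (13.71 ± √65.394) / 9.80 = (13.71 ± 8.087) / 9.80 → t = 0.5735 s or 2.224 s.
The first (ascending) time is 0.5735 s.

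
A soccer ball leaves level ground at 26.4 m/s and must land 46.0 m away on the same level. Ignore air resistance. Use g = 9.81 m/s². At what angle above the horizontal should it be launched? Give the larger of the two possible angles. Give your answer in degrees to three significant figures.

From R = (v₀²/g) sin 2θ: sin 2θ = 9.81 × 46.0 / 696.96 = 0.6475.
2θ = 40.35° or 180° − 40.35° = 139.6°, so θ = 20.18° or 69.82°.
The larger angle is 69.82°.

69.8°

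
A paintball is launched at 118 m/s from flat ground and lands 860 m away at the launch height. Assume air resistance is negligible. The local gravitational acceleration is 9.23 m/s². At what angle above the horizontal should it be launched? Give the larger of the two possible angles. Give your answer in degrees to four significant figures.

72.62°

R = v₀² sin 2θ / g gives sin 2θ = gR/v₀² = 9.23·860/118² = 0.5701.
2θ = 34.76° or 180° − 34.76° = 145.2°, so θ = 17.38° or 72.62°.
The larger angle is 72.62°.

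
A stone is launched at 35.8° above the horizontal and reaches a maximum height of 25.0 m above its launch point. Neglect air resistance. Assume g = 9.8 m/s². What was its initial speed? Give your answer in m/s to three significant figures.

37.8 m/s

At the peak v_y = 0, so v_y0 = √(2gH) = √(2 × 9.80 × 25.0) = 22.14 m/s.
v_y0 = v₀ sin θ ⇒ v₀ = 22.14 / sin 35.8° = 37.84 m/s.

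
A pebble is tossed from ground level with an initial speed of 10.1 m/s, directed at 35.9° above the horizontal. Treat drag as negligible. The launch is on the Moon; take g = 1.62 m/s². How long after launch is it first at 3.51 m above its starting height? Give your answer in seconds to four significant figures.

Resolve: vₓ = 10.10 cos 35.9° = 8.181 m/s and v_y0 = 10.10 sin 35.9° = 5.922 m/s.
Require v_y0 t − ½ g t² = 3.51, i.e. 0.8100 t² − 5.922 t + 3.51 = 0.
t = [5.922 ± √(5.922² − 2·1.62·3.51)] / 1.62 = (5.922 ± 4.868) / 1.62, so t = 0.6506 s or t = 6.661 s.
The first (ascending) time is 0.6506 s.

0.6506 s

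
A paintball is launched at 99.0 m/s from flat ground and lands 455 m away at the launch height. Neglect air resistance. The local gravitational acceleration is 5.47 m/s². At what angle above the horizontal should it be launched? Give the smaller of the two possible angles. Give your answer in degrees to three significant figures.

From R = (v₀²/g) sin 2θ: sin 2θ = 5.47 × 455 / 9801.0 = 0.2539.
2θ = 14.71° or 180° − 14.71° = 165.3°, so θ = 7.355° or 82.64°.
The smaller angle is 7.355°.

7.36°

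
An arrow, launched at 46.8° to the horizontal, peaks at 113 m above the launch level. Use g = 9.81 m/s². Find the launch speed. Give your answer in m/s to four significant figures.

64.59 m/s

At the peak v_y = 0, so v_y0 = √(2gH) = √(2 × 9.81 × 113) = 47.09 m/s.
v_y0 = v₀ sin θ ⇒ v₀ = 47.09 / sin 46.8° = 64.59 m/s.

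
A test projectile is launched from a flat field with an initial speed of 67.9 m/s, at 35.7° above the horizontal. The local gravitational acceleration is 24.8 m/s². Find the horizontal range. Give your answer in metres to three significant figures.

Horizontal component vₓ = 67.90 cos 35.7° = 55.14 m/s; vertical v_y0 = 67.90 sin 35.7° = 39.62 m/s.
Time aloft: T = 2 v_y0 / g = 2 × 39.62 / 24.8 = 3.195 s.
Range: R = vₓ T = 55.14 × 3.195 = 176.2 m.

176 m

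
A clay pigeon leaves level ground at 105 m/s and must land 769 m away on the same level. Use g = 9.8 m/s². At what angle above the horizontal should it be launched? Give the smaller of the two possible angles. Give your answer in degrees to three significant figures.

21.6°

R = v₀² sin 2θ / g gives sin 2θ = gR/v₀² = 9.80·769/105² = 0.6836.
2θ = 43.12° or 180° − 43.12° = 136.9°, so θ = 21.56° or 68.44°.
The smaller angle is 21.56°.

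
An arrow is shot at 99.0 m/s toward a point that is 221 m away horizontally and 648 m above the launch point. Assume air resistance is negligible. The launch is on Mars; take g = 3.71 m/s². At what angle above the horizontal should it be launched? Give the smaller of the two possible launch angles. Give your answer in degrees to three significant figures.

Trajectory: y = x tanθ − g x² (1 + tan²θ)/(2v₀²). With x = 221, y = 648, v₀ = 99.0, g = 3.71:
9.244 tan²θ − 221 tanθ + (657.2) = 0.
tanθ = [221 ± √(221² − 4 × 9.244 × (657.2))] / (2 × 9.244) = (221 ± 156.6) / 18.49, giving tanθ = 3.481 or 20.43.
θ = 73.97° or 87.20°; the smaller is 73.97°.

74.0°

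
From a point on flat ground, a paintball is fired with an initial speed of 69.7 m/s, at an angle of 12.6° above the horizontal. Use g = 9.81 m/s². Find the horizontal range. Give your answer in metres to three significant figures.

Components: vₓ = 69.70 cos 12.6° = 68.02 m/s, v_y0 = 69.70 sin 12.6° = 15.20 m/s.
Time aloft: T = 2 v_y0 / g = 2 × 15.20 / 9.81 = 3.100 s.
Range: R = vₓ T = 68.02 × 3.100 = 210.9 m.

211 m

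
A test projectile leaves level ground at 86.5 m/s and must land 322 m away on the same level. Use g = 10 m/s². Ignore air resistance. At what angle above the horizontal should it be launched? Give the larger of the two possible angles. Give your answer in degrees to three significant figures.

77.3°

From R = (v₀²/g) sin 2θ: sin 2θ = 10.0 × 322 / 7482.2 = 0.4304.
2θ = 25.49° or 180° − 25.49° = 154.5°, so θ = 12.74° or 77.26°.
The larger angle is 77.26°.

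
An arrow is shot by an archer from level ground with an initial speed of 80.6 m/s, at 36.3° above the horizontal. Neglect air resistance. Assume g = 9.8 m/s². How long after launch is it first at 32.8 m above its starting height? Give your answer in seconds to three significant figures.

0.744 s

Horizontal component vₓ = 80.60 cos 36.3° = 64.96 m/s; vertical v_y0 = 80.60 sin 36.3° = 47.72 m/s.
Set y = v_y0 t − ½ g t² = 32.8: 4.900 t² − 47.72 t + 32.8 = 0.
Quadratic formula: t = (47.72 ± √1634.0) / 9.80 = (47.72 ± 40.42) / 9.80 → t = 0.7443 s or 8.994 s.
The first (ascending) time is 0.7443 s.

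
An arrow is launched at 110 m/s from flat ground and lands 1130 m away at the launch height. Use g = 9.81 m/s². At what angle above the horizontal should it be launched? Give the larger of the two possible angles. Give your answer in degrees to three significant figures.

Level-ground range R = v₀² sin(2θ)/g ⇒ sin(2θ) = gR/v₀² = 9.81 × 1130 / 110² = 0.9161.
2θ = 66.37° or 180° − 66.37° = 113.6°, so θ = 33.18° or 56.82°.
The larger angle is 56.82°.

56.8°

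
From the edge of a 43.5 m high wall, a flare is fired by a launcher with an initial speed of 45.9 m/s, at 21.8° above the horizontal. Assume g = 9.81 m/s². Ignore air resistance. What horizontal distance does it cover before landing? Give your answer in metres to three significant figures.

221 m

Resolve: vₓ = 45.90 cos 21.8° = 42.62 m/s and v_y0 = 45.90 sin 21.8° = 17.05 m/s.
With up positive and y = 0 at the ground: y(t) = 43.5 + (17.05) t − 4.905 t². Setting y = 0 and taking the positive root: t = [17.05 + √(17.05² + 2·9.81·43.5)] / 9.81 = (17.05 + 33.82) / 9.81 = 5.185 s.
Horizontal distance: R = vₓ t = 42.62 × 5.185 = 221.0 m.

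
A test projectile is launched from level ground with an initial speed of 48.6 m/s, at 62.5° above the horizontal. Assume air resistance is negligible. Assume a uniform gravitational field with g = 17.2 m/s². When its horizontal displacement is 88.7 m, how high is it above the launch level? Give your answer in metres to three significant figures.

vₓ = 48.60 cos 62.5° = 22.44 m/s; v_y0 = 48.60 sin 62.5° = 43.11 m/s.
At x = 88.7 m, t = x/vₓ = 88.7/22.44 = 3.953 s.
Height: y = v_y0 t − ½ g t² = 43.11 × 3.953 − 8.600 × 3.953² = 170.4 − 134.4 = 36.03 m.

36.0 m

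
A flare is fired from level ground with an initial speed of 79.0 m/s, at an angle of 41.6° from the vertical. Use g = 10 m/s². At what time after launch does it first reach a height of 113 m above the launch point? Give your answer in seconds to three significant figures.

2.40 s

Horizontal component vₓ = 79.00 sin 41.6° = 52.45 m/s; vertical v_y0 = 79.00 cos 41.6° = 59.08 m/s.
Height y(t) = 59.08 t − 5.000 t² = 113 gives 5.000 t² − 59.08 t + 113 = 0.
Quadratic formula: t = (59.08 ± √1230.0) / 10.0 = (59.08 ± 35.07) / 10.0 → t = 2.400 s or 9.415 s.
The first (ascending) time is 2.400 s.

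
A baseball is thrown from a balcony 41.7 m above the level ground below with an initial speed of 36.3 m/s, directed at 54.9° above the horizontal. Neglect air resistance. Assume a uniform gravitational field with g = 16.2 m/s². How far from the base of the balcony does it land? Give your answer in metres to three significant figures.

Horizontal component vₓ = 36.30 cos 54.9° = 20.87 m/s; vertical v_y0 = 36.30 sin 54.9° = 29.70 m/s.
With up positive and y = 0 at the ground: y(t) = 41.7 + (29.70) t − 8.100 t². Setting y = 0 and taking the positive root: t = [29.70 + √(29.70² + 2·16.2·41.7)] / 16.2 = (29.70 + 47.26) / 16.2 = 4.750 s.
Horizontal distance: R = vₓ t = 20.87 × 4.750 = 99.15 m.

99.2 m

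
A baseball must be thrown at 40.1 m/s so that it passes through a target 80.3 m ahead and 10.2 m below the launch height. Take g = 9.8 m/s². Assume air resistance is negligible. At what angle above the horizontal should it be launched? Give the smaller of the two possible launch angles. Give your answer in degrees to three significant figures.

6.91°

Trajectory: y = x tanθ − g x² (1 + tan²θ)/(2v₀²). With x = 80.3, y = −10.2, v₀ = 40.1, g = 9.80:
19.65 tan²θ − 80.3 tanθ + (9.449) = 0.
tanθ = [80.3 ± √(80.3² − 4 × 19.65 × (9.449))] / (2 × 19.65) = (80.3 ± 75.53) / 39.30, giving tanθ = 0.1213 or 3.965.
θ = 6.914° or 75.85°; the smaller is 6.914°.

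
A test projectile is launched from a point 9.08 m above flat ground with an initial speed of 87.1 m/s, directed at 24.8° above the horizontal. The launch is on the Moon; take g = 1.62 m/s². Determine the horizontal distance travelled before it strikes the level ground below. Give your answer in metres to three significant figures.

3590 m

vₓ = 87.10 cos 24.8° = 79.07 m/s; v_y0 = 87.10 sin 24.8° = 36.53 m/s.
With up positive and y = 0 at the ground: y(t) = 9.08 + (36.53) t − 0.8100 t². Setting y = 0 and taking the positive root: t = [36.53 + √(36.53² + 2·1.62·9.08)] / 1.62 = (36.53 + 36.93) / 1.62 = 45.35 s.
Horizontal distance: R = vₓ t = 79.07 × 45.35 = 3586 m.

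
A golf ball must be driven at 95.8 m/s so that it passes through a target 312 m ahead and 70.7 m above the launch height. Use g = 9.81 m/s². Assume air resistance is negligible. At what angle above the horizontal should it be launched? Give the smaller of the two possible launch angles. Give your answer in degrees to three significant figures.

Trajectory: y = x tanθ − g x² (1 + tan²θ)/(2v₀²). With x = 312, y = 70.7, v₀ = 95.8, g = 9.81:
52.03 tan²θ − 312 tanθ + (122.7) = 0.
tanθ = [312 ± √(312² − 4 × 52.03 × (122.7))] / (2 × 52.03) = (312 ± 268.0) / 104.1, giving tanθ = 0.4232 or 5.574.
θ = 22.94° or 79.83°; the smaller is 22.94°.

22.9°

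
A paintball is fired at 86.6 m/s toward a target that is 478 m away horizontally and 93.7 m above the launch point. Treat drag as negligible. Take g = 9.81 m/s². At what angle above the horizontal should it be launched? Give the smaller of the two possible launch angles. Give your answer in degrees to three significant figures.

Trajectory: y = x tanθ − g x² (1 + tan²θ)/(2v₀²). With x = 478, y = 93.7, v₀ = 86.6, g = 9.81:
149.4 tan²θ − 478 tanθ + (243.1) = 0.
tanθ = [478 ± √(478² − 4 × 149.4 × (243.1))] / (2 × 149.4) = (478 ± 288.4) / 298.9, giving tanθ = 0.6345 or 2.564.
θ = 32.40° or 68.69°; the smaller is 32.40°.

32.4°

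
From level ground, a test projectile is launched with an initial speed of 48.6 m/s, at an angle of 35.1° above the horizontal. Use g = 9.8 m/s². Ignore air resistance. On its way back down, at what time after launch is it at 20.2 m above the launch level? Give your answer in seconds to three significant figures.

Components: vₓ = 48.60 cos 35.1° = 39.76 m/s, v_y0 = 48.60 sin 35.1° = 27.95 m/s.
Set y = v_y0 t − ½ g t² = 20.2: 4.900 t² − 27.95 t + 20.2 = 0.
t = [27.95 ± √(27.95² − 2·9.80·20.2)] / 9.80 = (27.95 ± 19.62) / 9.80, so t = 0.8493 s or t = 4.854 s.
The descending-branch root is 4.854 s.

4.85 s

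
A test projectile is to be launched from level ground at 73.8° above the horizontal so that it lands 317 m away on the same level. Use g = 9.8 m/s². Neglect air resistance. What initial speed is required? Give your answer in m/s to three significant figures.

76.1 m/s

On level ground R = v₀² sin 2θ / g ⇒ v₀ = √(gR / sin 2θ).
v₀ = √(9.80 × 317 / sin 147.6°) = √(3107 / 0.5358) = √5797.8 = 76.14 m/s.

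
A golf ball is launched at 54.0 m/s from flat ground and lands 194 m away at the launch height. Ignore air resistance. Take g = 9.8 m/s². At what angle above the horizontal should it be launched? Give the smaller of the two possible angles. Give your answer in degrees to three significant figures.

From R = (v₀²/g) sin 2θ: sin 2θ = 9.80 × 194 / 2916.0 = 0.6520.
2θ = 40.69° or 180° − 40.69° = 139.3°, so θ = 20.35° or 69.65°.
The smaller angle is 20.35°.

20.3°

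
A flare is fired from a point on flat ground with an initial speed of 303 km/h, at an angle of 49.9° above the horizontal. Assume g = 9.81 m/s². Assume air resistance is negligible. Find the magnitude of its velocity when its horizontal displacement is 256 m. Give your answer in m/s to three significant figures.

57.1 m/s

Convert: 303 km/h = 303/3.6 = 84.17 m/s.
Resolve: vₓ = 84.17 cos 49.9° = 54.21 m/s and v_y0 = 84.17 sin 49.9° = 64.38 m/s.
x = vₓ t ⇒ t = 256/54.21 = 4.722 s.
Vertical velocity there: v_y = v_y0 − g t = 64.38 − 9.81 × 4.722 = 18.06 m/s.
Speed: √(vₓ² + v_y²) = √(54.21² + 18.06²) = 57.14 m/s.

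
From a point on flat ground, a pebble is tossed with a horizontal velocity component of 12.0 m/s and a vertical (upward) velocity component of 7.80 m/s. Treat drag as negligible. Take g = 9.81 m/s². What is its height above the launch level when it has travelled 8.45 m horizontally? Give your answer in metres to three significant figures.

3.06 m

Time to reach x = 8.45 m: t = x/vₓ = 8.45/12.00 = 0.7042 s.
Height: y = v_y0 t − ½ g t² = 7.800 × 0.7042 − 4.905 × 0.7042² = 5.492 − 2.432 = 3.060 m.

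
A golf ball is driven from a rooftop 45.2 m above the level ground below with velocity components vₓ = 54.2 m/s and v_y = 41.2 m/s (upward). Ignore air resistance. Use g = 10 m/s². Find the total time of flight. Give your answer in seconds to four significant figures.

9.220 s

The projectile lands when y = 45.2 + (41.20) t − ½·10.0·t² = 0. Positive root: t = (41.20 + √(41.20² + 2·10.0·45.2)) / 10.0 = (41.20 + 51.00) / 10.0 = 9.220 s.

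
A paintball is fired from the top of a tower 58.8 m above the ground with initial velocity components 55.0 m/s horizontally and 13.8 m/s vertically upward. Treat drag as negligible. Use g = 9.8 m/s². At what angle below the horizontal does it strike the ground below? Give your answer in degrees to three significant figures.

33.7°

The projectile lands when y = 58.8 + (13.80) t − ½·9.80·t² = 0. Positive root: t = (13.80 + √(13.80² + 2·9.80·58.8)) / 9.80 = (13.80 + 36.65) / 9.80 = 5.148 s.
At impact: v_y = v_y0 − g t = −36.65 m/s; vₓ = 55.00 m/s.
Angle below horizontal: arctan(|v_y|/vₓ) = arctan(36.65/55.00) = 33.68°.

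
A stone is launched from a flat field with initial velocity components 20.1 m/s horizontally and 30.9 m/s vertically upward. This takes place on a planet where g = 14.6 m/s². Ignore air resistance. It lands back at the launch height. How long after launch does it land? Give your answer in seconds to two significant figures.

4.2 s

Landing at launch height ⇒ T = 2 v_y0 / g = 2 × 30.90 / 14.6 = 4.233 s.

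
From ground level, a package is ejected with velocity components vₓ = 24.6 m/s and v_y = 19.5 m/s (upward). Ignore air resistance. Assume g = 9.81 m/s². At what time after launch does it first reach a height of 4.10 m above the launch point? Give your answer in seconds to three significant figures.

Set y = v_y0 t − ½ g t² = 4.10: 4.905 t² − 19.50 t + 4.10 = 0.
t = [19.50 ± √(19.50² − 2·9.81·4.10)] / 9.81 = (19.50 ± 17.31) / 9.81, so t = 0.2227 s or t = 3.753 s.
The first (ascending) time is 0.2227 s.

0.223 s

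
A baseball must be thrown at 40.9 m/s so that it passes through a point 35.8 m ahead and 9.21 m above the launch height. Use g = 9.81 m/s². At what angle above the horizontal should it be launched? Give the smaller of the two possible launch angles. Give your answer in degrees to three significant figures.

20.7°

Trajectory: y = x tanθ − g x² (1 + tan²θ)/(2v₀²). With x = 35.8, y = 9.21, v₀ = 40.9, g = 9.81:
3.758 tan²θ − 35.8 tanθ + (12.97) = 0.
tanθ = [35.8 ± √(35.8² − 4 × 3.758 × (12.97))] / (2 × 3.758) = (35.8 ± 32.97) / 7.516, giving tanθ = 0.3772 or 9.149.
θ = 20.66° or 83.76°; the smaller is 20.66°.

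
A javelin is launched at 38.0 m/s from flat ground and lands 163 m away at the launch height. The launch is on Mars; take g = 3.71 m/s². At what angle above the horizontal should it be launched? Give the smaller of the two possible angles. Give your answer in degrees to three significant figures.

R = v₀² sin 2θ / g gives sin 2θ = gR/v₀² = 3.71·163/38.0² = 0.4188.
2θ = 24.76° or 180° − 24.76° = 155.2°, so θ = 12.38° or 77.62°.
The smaller angle is 12.38°.

12.4°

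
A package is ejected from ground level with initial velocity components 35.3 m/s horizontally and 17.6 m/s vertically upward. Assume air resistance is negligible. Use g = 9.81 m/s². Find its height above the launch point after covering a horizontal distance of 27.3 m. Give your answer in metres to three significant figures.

Time to reach x = 27.3 m: t = x/vₓ = 27.3/35.30 = 0.7734 s.
Height: y = v_y0 t − ½ g t² = 17.60 × 0.7734 − 4.905 × 0.7734² = 13.61 − 2.934 = 10.68 m.

10.7 m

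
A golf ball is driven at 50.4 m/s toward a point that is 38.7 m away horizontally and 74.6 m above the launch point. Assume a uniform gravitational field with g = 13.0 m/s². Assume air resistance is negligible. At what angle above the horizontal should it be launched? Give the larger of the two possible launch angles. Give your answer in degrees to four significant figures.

82.19°

Trajectory: y = x tanθ − g x² (1 + tan²θ)/(2v₀²). With x = 38.7, y = 74.6, v₀ = 50.4, g = 13.0:
3.832 tan²θ − 38.7 tanθ + (78.43) = 0.
tanθ = [38.7 ± √(38.7² − 4 × 3.832 × (78.43))] / (2 × 3.832) = (38.7 ± 17.19) / 7.665, giving tanθ = 2.807 or 7.291.
θ = 70.39° or 82.19°; the larger is 82.19°.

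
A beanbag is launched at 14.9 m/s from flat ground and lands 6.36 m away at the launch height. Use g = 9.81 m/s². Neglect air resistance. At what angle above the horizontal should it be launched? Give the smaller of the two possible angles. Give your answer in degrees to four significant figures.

8.161°

Level-ground range R = v₀² sin(2θ)/g ⇒ sin(2θ) = gR/v₀² = 9.81 × 6.36 / 14.9² = 0.2810.
2θ = 16.32° or 180° − 16.32° = 163.7°, so θ = 8.161° or 81.84°.
The smaller angle is 8.161°.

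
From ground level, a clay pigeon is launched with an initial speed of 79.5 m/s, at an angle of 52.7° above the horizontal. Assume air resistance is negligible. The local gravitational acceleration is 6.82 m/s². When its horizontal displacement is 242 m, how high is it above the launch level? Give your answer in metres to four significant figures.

vₓ = 79.50 cos 52.7° = 48.18 m/s; v_y0 = 79.50 sin 52.7° = 63.24 m/s.
Time to reach x = 242 m: t = x/vₓ = 242/48.18 = 5.023 s.
Height: y = v_y0 t − ½ g t² = 63.24 × 5.023 − 3.410 × 5.023² = 317.7 − 86.04 = 231.6 m.

231.6 m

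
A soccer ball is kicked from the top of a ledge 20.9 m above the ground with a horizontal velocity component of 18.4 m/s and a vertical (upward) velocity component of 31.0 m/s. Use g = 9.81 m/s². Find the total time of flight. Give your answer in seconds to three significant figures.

6.93 s

Vertical motion (up positive, ground at y = 0): 4.905 t² − (31.00) t − 20.9 = 0, so t = (31.00 + √(31.00² + 2·9.81·20.9)) / 9.81 = (31.00 + 37.03) / 9.81 = 6.935 s.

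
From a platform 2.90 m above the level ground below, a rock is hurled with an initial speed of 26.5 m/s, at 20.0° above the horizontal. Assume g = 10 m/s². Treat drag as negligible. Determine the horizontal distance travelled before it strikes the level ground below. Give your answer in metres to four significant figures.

52.05 m

vₓ = 26.50 cos 20.0° = 24.90 m/s; v_y0 = 26.50 sin 20.0° = 9.064 m/s.
With up positive and y = 0 at the ground: y(t) = 2.90 + (9.064) t − 5.000 t². Setting y = 0 and taking the positive root: t = [9.064 + √(9.064² + 2·10.0·2.90)] / 10.0 = (9.064 + 11.84) / 10.0 = 2.090 s.
Horizontal distance: R = vₓ t = 24.90 × 2.090 = 52.05 m.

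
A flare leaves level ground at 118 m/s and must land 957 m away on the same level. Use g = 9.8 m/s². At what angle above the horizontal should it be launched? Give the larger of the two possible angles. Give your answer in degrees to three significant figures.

68.8°

R = v₀² sin 2θ / g gives sin 2θ = gR/v₀² = 9.80·957/118² = 0.6736.
2θ = 42.34° or 180° − 42.34° = 137.7°, so θ = 21.17° or 68.83°.
The larger angle is 68.83°.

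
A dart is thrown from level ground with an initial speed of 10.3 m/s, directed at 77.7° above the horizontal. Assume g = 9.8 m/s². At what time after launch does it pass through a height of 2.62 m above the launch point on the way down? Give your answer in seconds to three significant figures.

Components: vₓ = 10.30 cos 77.7° = 2.194 m/s, v_y0 = 10.30 sin 77.7° = 10.06 m/s.
Require v_y0 t − ½ g t² = 2.62, i.e. 4.900 t² − 10.06 t + 2.62 = 0.
Quadratic formula: t = (10.06 ± √49.923) / 9.80 = (10.06 ± 7.066) / 9.80 → t = 0.3059 s or 1.748 s.
The descending-branch root is 1.748 s.

1.75 s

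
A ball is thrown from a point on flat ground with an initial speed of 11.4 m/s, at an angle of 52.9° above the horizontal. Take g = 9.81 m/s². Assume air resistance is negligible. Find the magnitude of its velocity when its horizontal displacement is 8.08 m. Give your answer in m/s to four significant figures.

Components: vₓ = 11.40 cos 52.9° = 6.877 m/s, v_y0 = 11.40 sin 52.9° = 9.092 m/s.
At x = 8.08 m, t = x/vₓ = 8.08/6.877 = 1.175 s.
Vertical velocity there: v_y = v_y0 − g t = 9.092 − 9.81 × 1.175 = −2.434 m/s.
Speed: √(vₓ² + v_y²) = √(6.877² + 2.434²) = 7.295 m/s.

7.295 m/s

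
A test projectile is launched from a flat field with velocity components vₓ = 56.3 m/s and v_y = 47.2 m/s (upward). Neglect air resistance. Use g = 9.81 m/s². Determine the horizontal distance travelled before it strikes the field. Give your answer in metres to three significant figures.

Flight time T = 2 v_y0 / g = 9.623 s.
Range: R = vₓ T = 56.30 × 9.623 = 541.8 m.

542 m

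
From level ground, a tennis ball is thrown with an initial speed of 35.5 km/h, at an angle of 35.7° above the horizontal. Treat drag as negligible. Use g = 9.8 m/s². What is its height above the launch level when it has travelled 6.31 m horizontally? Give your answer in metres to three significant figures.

Convert: 35.5 km/h = 35.5/3.6 = 9.861 m/s.
Resolve: vₓ = 9.861 cos 35.7° = 8.008 m/s and v_y0 = 9.861 sin 35.7° = 5.754 m/s.
Time to reach x = 6.31 m: t = x/vₓ = 6.31/8.008 = 0.7880 s.
Height: y = v_y0 t − ½ g t² = 5.754 × 0.7880 − 4.900 × 0.7880² = 4.534 − 3.042 = 1.492 m.

1.49 m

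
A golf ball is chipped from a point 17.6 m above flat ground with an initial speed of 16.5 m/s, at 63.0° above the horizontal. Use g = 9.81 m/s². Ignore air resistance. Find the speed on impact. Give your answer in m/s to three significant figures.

24.9 m/s

Horizontal component vₓ = 16.50 cos 63.0° = 7.491 m/s; vertical v_y0 = 16.50 sin 63.0° = 14.70 m/s.
With up positive and y = 0 at the ground: y(t) = 17.6 + (14.70) t − 4.905 t². Setting y = 0 and taking the positive root: t = [14.70 + √(14.70² + 2·9.81·17.6)] / 9.81 = (14.70 + 23.69) / 9.81 = 3.914 s.
Vertical velocity at impact: v_y = v_y0 − g t = 14.70 − 9.81 × 3.914 = −23.69 m/s.
Speed: |v| = √(vₓ² + v_y²) = √(7.491² + 23.69²) = 24.85 m/s.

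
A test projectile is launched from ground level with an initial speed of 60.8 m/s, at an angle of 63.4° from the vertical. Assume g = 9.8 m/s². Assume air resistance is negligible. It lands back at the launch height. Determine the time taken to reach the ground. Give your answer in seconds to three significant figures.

Resolve: vₓ = 60.80 sin 63.4° = 54.36 m/s and v_y0 = 60.80 cos 63.4° = 27.22 m/s.
Landing at launch height ⇒ T = 2 v_y0 / g = 2 × 27.22 / 9.80 = 5.556 s.

5.56 s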